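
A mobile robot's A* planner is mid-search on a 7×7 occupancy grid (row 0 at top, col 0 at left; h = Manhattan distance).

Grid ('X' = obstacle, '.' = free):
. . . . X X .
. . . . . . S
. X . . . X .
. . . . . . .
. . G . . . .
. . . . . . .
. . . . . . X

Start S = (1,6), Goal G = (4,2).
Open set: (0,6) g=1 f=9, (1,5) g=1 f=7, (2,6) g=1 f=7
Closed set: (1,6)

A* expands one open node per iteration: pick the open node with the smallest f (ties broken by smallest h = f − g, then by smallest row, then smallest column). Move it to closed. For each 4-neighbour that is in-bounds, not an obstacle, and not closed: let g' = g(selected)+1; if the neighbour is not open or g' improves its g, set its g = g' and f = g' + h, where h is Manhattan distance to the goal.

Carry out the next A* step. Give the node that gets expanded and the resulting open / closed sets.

step 1: expand (1,5) (f=7, h=6) → closed; open now [(0,6) g=1 f=9, (1,4) g=2 f=7, (2,6) g=1 f=7]

expanded=(1,5); open=[(0,6) g=1 f=9, (1,4) g=2 f=7, (2,6) g=1 f=7]; closed=[(1,5), (1,6)]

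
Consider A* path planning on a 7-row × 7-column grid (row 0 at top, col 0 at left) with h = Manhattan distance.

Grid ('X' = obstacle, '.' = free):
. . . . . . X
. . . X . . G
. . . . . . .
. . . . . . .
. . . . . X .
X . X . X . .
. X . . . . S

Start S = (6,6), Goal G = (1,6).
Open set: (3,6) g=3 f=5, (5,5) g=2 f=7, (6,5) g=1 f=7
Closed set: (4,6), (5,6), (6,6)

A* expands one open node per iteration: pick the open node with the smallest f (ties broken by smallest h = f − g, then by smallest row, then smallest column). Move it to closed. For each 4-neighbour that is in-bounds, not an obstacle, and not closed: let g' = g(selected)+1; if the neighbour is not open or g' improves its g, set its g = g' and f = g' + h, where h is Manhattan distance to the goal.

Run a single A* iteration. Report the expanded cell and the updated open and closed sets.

expanded=(3,6); open=[(2,6) g=4 f=5, (3,5) g=4 f=7, (5,5) g=2 f=7, (6,5) g=1 f=7]; closed=[(3,6), (4,6), (5,6), (6,6)]

step 1: expand (3,6) (f=5, h=2) → closed; open now [(2,6) g=4 f=5, (3,5) g=4 f=7, (5,5) g=2 f=7, (6,5) g=1 f=7]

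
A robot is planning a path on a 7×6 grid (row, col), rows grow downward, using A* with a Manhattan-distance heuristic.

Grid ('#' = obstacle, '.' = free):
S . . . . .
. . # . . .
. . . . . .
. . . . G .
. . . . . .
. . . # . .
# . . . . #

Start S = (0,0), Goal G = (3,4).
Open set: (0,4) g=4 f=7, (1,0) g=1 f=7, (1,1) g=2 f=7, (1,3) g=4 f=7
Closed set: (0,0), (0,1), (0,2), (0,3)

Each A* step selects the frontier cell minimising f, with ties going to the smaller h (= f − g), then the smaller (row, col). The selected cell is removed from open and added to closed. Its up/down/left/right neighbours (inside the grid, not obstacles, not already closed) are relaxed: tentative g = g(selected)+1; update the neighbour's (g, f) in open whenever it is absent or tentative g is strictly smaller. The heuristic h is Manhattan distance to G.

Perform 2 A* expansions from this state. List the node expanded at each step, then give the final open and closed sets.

order=[(0,4) → (1,4)]; open=[(0,5) g=5 f=9, (1,0) g=1 f=7, (1,1) g=2 f=7, (1,3) g=4 f=7, (1,5) g=6 f=9, (2,4) g=6 f=7]; closed=[(0,0), (0,1), (0,2), (0,3), (0,4), (1,4)]

step 1: expand (0,4) (f=7, h=3) → closed; open now [(0,5) g=5 f=9, (1,0) g=1 f=7, (1,1) g=2 f=7, (1,3) g=4 f=7, (1,4) g=5 f=7]
step 2: expand (1,4) (f=7, h=2) → closed; open now [(0,5) g=5 f=9, (1,0) g=1 f=7, (1,1) g=2 f=7, (1,3) g=4 f=7, (1,5) g=6 f=9, (2,4) g=6 f=7]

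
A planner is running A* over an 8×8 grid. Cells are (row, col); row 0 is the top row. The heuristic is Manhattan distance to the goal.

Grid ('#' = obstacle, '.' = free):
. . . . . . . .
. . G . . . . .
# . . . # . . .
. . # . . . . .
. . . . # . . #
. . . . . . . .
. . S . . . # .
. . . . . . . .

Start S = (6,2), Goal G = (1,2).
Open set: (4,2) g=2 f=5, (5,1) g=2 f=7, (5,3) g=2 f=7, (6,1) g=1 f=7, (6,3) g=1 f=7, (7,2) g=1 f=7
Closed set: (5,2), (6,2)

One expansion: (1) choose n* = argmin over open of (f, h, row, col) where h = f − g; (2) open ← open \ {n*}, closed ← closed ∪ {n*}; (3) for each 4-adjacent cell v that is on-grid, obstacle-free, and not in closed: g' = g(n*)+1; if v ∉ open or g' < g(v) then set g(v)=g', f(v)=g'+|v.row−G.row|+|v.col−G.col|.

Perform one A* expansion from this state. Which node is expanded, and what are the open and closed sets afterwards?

step 1: expand (4,2) (f=5, h=3) → closed; open now [(4,1) g=3 f=7, (4,3) g=3 f=7, (5,1) g=2 f=7, (5,3) g=2 f=7, (6,1) g=1 f=7, (6,3) g=1 f=7, (7,2) g=1 f=7]

expanded=(4,2); open=[(4,1) g=3 f=7, (4,3) g=3 f=7, (5,1) g=2 f=7, (5,3) g=2 f=7, (6,1) g=1 f=7, (6,3) g=1 f=7, (7,2) g=1 f=7]; closed=[(4,2), (5,2), (6,2)]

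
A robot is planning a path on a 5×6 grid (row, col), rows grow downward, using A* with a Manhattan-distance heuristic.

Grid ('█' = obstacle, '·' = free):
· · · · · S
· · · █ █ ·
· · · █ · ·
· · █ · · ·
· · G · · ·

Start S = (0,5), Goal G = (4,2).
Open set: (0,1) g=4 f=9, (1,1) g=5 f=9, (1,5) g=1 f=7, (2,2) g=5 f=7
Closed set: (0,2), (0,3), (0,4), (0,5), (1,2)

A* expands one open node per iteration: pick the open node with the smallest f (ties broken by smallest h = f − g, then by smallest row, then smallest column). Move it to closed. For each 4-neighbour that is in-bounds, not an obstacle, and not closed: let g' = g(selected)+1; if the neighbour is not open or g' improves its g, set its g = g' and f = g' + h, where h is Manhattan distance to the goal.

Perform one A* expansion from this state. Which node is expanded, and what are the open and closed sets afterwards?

step 1: expand (2,2) (f=7, h=2) → closed; open now [(0,1) g=4 f=9, (1,1) g=5 f=9, (1,5) g=1 f=7, (2,1) g=6 f=9]

expanded=(2,2); open=[(0,1) g=4 f=9, (1,1) g=5 f=9, (1,5) g=1 f=7, (2,1) g=6 f=9]; closed=[(0,2), (0,3), (0,4), (0,5), (1,2), (2,2)]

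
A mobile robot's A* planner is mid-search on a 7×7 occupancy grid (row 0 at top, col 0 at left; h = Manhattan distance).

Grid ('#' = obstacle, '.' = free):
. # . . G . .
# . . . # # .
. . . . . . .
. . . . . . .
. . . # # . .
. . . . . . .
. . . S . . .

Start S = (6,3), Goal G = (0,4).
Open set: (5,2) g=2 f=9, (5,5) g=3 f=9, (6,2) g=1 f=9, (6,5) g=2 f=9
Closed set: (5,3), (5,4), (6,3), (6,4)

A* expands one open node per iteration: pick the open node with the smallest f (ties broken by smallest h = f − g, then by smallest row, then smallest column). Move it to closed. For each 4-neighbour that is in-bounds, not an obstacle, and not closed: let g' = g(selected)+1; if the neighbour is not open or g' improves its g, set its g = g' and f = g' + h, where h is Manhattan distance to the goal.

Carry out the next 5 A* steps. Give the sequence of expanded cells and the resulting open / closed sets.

step 1: expand (5,5) (f=9, h=6) → closed; open now [(4,5) g=4 f=9, (5,2) g=2 f=9, (5,6) g=4 f=11, (6,2) g=1 f=9, (6,5) g=2 f=9]
step 2: expand (4,5) (f=9, h=5) → closed; open now [(3,5) g=5 f=9, (4,6) g=5 f=11, (5,2) g=2 f=9, (5,6) g=4 f=11, (6,2) g=1 f=9, (6,5) g=2 f=9]
step 3: expand (3,5) (f=9, h=4) → closed; open now [(2,5) g=6 f=9, (3,4) g=6 f=9, (3,6) g=6 f=11, (4,6) g=5 f=11, (5,2) g=2 f=9, (5,6) g=4 f=11, (6,2) g=1 f=9, (6,5) g=2 f=9]
step 4: expand (2,5) (f=9, h=3) → closed; open now [(2,4) g=7 f=9, (2,6) g=7 f=11, (3,4) g=6 f=9, (3,6) g=6 f=11, (4,6) g=5 f=11, (5,2) g=2 f=9, (5,6) g=4 f=11, (6,2) g=1 f=9, (6,5) g=2 f=9]
step 5: expand (2,4) (f=9, h=2) → closed; open now [(2,3) g=8 f=11, (2,6) g=7 f=11, (3,4) g=6 f=9, (3,6) g=6 f=11, (4,6) g=5 f=11, (5,2) g=2 f=9, (5,6) g=4 f=11, (6,2) g=1 f=9, (6,5) g=2 f=9]

order=[(5,5) → (4,5) → (3,5) → (2,5) → (2,4)]; open=[(2,3) g=8 f=11, (2,6) g=7 f=11, (3,4) g=6 f=9, (3,6) g=6 f=11, (4,6) g=5 f=11, (5,2) g=2 f=9, (5,6) g=4 f=11, (6,2) g=1 f=9, (6,5) g=2 f=9]; closed=[(2,4), (2,5), (3,5), (4,5), (5,3), (5,4), (5,5), (6,3), (6,4)]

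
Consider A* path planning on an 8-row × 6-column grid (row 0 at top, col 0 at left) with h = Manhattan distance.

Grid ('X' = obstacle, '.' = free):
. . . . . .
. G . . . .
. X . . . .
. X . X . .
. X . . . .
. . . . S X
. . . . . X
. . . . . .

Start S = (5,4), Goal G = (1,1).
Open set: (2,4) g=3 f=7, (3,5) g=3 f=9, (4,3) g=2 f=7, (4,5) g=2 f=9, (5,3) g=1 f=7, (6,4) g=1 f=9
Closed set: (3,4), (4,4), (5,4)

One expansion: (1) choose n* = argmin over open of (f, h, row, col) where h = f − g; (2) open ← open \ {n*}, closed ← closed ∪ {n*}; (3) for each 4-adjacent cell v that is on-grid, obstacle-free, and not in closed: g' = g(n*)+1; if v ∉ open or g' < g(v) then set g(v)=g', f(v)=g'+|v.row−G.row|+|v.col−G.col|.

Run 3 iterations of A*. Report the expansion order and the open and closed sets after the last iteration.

step 1: expand (2,4) (f=7, h=4) → closed; open now [(1,4) g=4 f=7, (2,3) g=4 f=7, (2,5) g=4 f=9, (3,5) g=3 f=9, (4,3) g=2 f=7, (4,5) g=2 f=9, (5,3) g=1 f=7, (6,4) g=1 f=9]
step 2: expand (1,4) (f=7, h=3) → closed; open now [(0,4) g=5 f=9, (1,3) g=5 f=7, (1,5) g=5 f=9, (2,3) g=4 f=7, (2,5) g=4 f=9, (3,5) g=3 f=9, (4,3) g=2 f=7, (4,5) g=2 f=9, (5,3) g=1 f=7, (6,4) g=1 f=9]
step 3: expand (1,3) (f=7, h=2) → closed; open now [(0,3) g=6 f=9, (0,4) g=5 f=9, (1,2) g=6 f=7, (1,5) g=5 f=9, (2,3) g=4 f=7, (2,5) g=4 f=9, (3,5) g=3 f=9, (4,3) g=2 f=7, (4,5) g=2 f=9, (5,3) g=1 f=7, (6,4) g=1 f=9]

order=[(2,4) → (1,4) → (1,3)]; open=[(0,3) g=6 f=9, (0,4) g=5 f=9, (1,2) g=6 f=7, (1,5) g=5 f=9, (2,3) g=4 f=7, (2,5) g=4 f=9, (3,5) g=3 f=9, (4,3) g=2 f=7, (4,5) g=2 f=9, (5,3) g=1 f=7, (6,4) g=1 f=9]; closed=[(1,3), (1,4), (2,4), (3,4), (4,4), (5,4)]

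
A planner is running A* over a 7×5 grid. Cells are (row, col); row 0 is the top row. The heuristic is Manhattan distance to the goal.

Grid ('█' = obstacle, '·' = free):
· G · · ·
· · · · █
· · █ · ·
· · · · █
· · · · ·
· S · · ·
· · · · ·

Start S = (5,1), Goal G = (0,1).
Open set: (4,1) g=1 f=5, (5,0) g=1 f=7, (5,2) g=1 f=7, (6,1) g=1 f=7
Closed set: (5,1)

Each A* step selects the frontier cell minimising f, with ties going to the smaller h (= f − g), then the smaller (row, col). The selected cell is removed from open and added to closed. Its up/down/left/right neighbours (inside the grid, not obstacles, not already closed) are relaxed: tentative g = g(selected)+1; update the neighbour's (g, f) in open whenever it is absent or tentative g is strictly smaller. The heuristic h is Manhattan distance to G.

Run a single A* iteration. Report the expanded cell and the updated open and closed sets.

expanded=(4,1); open=[(3,1) g=2 f=5, (4,0) g=2 f=7, (4,2) g=2 f=7, (5,0) g=1 f=7, (5,2) g=1 f=7, (6,1) g=1 f=7]; closed=[(4,1), (5,1)]

step 1: expand (4,1) (f=5, h=4) → closed; open now [(3,1) g=2 f=5, (4,0) g=2 f=7, (4,2) g=2 f=7, (5,0) g=1 f=7, (5,2) g=1 f=7, (6,1) g=1 f=7]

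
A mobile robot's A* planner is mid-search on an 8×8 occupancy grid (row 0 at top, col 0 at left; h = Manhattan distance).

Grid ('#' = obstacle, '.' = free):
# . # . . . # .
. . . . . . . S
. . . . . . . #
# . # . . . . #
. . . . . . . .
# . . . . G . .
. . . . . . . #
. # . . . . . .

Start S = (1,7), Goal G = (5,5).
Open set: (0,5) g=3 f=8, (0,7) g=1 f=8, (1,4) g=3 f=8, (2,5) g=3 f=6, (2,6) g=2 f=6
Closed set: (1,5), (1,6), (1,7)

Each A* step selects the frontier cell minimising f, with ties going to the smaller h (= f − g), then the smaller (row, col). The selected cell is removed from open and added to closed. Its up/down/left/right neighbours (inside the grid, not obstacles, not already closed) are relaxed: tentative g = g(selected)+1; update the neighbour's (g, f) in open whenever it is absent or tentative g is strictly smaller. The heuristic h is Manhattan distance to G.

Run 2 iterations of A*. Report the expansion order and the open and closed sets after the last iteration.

order=[(2,5) → (3,5)]; open=[(0,5) g=3 f=8, (0,7) g=1 f=8, (1,4) g=3 f=8, (2,4) g=4 f=8, (2,6) g=2 f=6, (3,4) g=5 f=8, (3,6) g=5 f=8, (4,5) g=5 f=6]; closed=[(1,5), (1,6), (1,7), (2,5), (3,5)]

step 1: expand (2,5) (f=6, h=3) → closed; open now [(0,5) g=3 f=8, (0,7) g=1 f=8, (1,4) g=3 f=8, (2,4) g=4 f=8, (2,6) g=2 f=6, (3,5) g=4 f=6]
step 2: expand (3,5) (f=6, h=2) → closed; open now [(0,5) g=3 f=8, (0,7) g=1 f=8, (1,4) g=3 f=8, (2,4) g=4 f=8, (2,6) g=2 f=6, (3,4) g=5 f=8, (3,6) g=5 f=8, (4,5) g=5 f=6]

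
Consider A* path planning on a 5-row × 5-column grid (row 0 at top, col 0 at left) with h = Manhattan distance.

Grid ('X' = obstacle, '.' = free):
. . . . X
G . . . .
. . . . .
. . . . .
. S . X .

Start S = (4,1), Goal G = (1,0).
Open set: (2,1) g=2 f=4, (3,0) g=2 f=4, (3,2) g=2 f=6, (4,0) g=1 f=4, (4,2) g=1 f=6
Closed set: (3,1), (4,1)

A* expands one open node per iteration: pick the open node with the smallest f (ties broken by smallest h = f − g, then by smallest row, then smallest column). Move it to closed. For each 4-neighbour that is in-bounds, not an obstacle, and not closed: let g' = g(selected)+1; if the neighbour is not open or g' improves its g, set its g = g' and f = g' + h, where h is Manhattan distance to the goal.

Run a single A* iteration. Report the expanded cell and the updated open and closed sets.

expanded=(2,1); open=[(1,1) g=3 f=4, (2,0) g=3 f=4, (2,2) g=3 f=6, (3,0) g=2 f=4, (3,2) g=2 f=6, (4,0) g=1 f=4, (4,2) g=1 f=6]; closed=[(2,1), (3,1), (4,1)]

step 1: expand (2,1) (f=4, h=2) → closed; open now [(1,1) g=3 f=4, (2,0) g=3 f=4, (2,2) g=3 f=6, (3,0) g=2 f=4, (3,2) g=2 f=6, (4,0) g=1 f=4, (4,2) g=1 f=6]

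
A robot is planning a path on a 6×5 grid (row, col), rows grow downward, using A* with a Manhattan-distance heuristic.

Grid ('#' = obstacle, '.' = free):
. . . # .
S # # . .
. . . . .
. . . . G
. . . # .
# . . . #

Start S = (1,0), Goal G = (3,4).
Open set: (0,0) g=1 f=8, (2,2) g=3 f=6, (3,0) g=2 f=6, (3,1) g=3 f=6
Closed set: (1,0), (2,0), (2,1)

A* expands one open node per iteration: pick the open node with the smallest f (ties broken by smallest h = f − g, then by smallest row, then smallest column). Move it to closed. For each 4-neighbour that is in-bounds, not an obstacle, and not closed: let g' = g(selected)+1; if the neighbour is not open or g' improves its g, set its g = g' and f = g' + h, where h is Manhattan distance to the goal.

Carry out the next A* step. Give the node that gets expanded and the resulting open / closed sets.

expanded=(2,2); open=[(0,0) g=1 f=8, (2,3) g=4 f=6, (3,0) g=2 f=6, (3,1) g=3 f=6, (3,2) g=4 f=6]; closed=[(1,0), (2,0), (2,1), (2,2)]

step 1: expand (2,2) (f=6, h=3) → closed; open now [(0,0) g=1 f=8, (2,3) g=4 f=6, (3,0) g=2 f=6, (3,1) g=3 f=6, (3,2) g=4 f=6]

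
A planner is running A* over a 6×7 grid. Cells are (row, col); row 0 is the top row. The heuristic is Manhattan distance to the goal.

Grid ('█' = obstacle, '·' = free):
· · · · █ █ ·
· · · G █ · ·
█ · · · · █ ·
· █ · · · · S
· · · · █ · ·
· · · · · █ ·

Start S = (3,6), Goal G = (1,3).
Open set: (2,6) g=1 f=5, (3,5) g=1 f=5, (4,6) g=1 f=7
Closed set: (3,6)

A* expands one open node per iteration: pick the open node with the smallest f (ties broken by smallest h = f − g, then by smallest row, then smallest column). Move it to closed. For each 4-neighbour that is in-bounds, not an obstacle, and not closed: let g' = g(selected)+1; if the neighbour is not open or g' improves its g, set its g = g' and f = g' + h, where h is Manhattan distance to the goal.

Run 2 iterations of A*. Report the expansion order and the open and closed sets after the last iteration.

step 1: expand (2,6) (f=5, h=4) → closed; open now [(1,6) g=2 f=5, (3,5) g=1 f=5, (4,6) g=1 f=7]
step 2: expand (1,6) (f=5, h=3) → closed; open now [(0,6) g=3 f=7, (1,5) g=3 f=5, (3,5) g=1 f=5, (4,6) g=1 f=7]

order=[(2,6) → (1,6)]; open=[(0,6) g=3 f=7, (1,5) g=3 f=5, (3,5) g=1 f=5, (4,6) g=1 f=7]; closed=[(1,6), (2,6), (3,6)]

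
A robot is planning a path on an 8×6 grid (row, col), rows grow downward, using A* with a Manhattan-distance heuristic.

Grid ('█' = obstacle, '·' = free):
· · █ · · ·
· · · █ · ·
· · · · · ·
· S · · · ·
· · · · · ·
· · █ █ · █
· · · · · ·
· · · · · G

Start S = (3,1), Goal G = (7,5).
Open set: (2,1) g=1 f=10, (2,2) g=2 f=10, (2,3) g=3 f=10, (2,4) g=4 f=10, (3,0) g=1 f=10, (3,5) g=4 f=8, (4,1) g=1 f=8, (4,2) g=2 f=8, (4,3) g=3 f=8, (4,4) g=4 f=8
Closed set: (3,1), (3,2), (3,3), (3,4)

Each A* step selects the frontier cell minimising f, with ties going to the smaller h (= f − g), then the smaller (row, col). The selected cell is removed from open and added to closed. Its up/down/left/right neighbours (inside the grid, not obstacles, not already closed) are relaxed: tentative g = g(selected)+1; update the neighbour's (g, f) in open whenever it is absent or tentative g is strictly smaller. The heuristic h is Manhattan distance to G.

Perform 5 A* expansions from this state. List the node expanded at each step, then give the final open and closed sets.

order=[(3,5) → (4,5) → (4,4) → (5,4) → (6,4)]; open=[(2,1) g=1 f=10, (2,2) g=2 f=10, (2,3) g=3 f=10, (2,4) g=4 f=10, (2,5) g=5 f=10, (3,0) g=1 f=10, (4,1) g=1 f=8, (4,2) g=2 f=8, (4,3) g=3 f=8, (6,3) g=7 f=10, (6,5) g=7 f=8, (7,4) g=7 f=8]; closed=[(3,1), (3,2), (3,3), (3,4), (3,5), (4,4), (4,5), (5,4), (6,4)]

step 1: expand (3,5) (f=8, h=4) → closed; open now [(2,1) g=1 f=10, (2,2) g=2 f=10, (2,3) g=3 f=10, (2,4) g=4 f=10, (2,5) g=5 f=10, (3,0) g=1 f=10, (4,1) g=1 f=8, (4,2) g=2 f=8, (4,3) g=3 f=8, (4,4) g=4 f=8, (4,5) g=5 f=8]
step 2: expand (4,5) (f=8, h=3) → closed; open now [(2,1) g=1 f=10, (2,2) g=2 f=10, (2,3) g=3 f=10, (2,4) g=4 f=10, (2,5) g=5 f=10, (3,0) g=1 f=10, (4,1) g=1 f=8, (4,2) g=2 f=8, (4,3) g=3 f=8, (4,4) g=4 f=8]
step 3: expand (4,4) (f=8, h=4) → closed; open now [(2,1) g=1 f=10, (2,2) g=2 f=10, (2,3) g=3 f=10, (2,4) g=4 f=10, (2,5) g=5 f=10, (3,0) g=1 f=10, (4,1) g=1 f=8, (4,2) g=2 f=8, (4,3) g=3 f=8, (5,4) g=5 f=8]
step 4: expand (5,4) (f=8, h=3) → closed; open now [(2,1) g=1 f=10, (2,2) g=2 f=10, (2,3) g=3 f=10, (2,4) g=4 f=10, (2,5) g=5 f=10, (3,0) g=1 f=10, (4,1) g=1 f=8, (4,2) g=2 f=8, (4,3) g=3 f=8, (6,4) g=6 f=8]
step 5: expand (6,4) (f=8, h=2) → closed; open now [(2,1) g=1 f=10, (2,2) g=2 f=10, (2,3) g=3 f=10, (2,4) g=4 f=10, (2,5) g=5 f=10, (3,0) g=1 f=10, (4,1) g=1 f=8, (4,2) g=2 f=8, (4,3) g=3 f=8, (6,3) g=7 f=10, (6,5) g=7 f=8, (7,4) g=7 f=8]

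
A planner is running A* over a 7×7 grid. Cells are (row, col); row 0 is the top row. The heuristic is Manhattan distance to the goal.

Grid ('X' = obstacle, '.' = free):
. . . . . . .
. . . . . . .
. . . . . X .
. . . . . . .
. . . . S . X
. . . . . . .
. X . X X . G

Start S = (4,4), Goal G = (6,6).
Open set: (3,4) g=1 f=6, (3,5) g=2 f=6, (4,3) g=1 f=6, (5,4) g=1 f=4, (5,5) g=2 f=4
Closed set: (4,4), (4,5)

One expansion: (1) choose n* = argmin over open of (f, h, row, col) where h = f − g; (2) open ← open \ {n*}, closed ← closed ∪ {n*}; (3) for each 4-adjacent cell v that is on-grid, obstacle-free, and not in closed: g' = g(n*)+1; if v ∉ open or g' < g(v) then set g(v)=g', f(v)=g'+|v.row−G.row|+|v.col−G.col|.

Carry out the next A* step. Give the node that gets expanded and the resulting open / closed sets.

step 1: expand (5,5) (f=4, h=2) → closed; open now [(3,4) g=1 f=6, (3,5) g=2 f=6, (4,3) g=1 f=6, (5,4) g=1 f=4, (5,6) g=3 f=4, (6,5) g=3 f=4]

expanded=(5,5); open=[(3,4) g=1 f=6, (3,5) g=2 f=6, (4,3) g=1 f=6, (5,4) g=1 f=4, (5,6) g=3 f=4, (6,5) g=3 f=4]; closed=[(4,4), (4,5), (5,5)]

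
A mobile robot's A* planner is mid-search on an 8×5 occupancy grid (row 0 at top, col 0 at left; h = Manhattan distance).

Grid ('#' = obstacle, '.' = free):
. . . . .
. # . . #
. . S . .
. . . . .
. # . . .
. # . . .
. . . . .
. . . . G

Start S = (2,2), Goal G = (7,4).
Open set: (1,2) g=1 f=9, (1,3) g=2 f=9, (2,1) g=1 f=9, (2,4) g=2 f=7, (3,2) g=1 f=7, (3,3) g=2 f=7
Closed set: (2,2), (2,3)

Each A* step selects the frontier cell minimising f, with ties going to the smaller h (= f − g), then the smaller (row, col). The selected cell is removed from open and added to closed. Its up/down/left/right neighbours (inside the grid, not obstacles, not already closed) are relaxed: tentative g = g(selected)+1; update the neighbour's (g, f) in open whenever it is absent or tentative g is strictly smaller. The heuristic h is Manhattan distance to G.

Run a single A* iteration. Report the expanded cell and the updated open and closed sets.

expanded=(2,4); open=[(1,2) g=1 f=9, (1,3) g=2 f=9, (2,1) g=1 f=9, (3,2) g=1 f=7, (3,3) g=2 f=7, (3,4) g=3 f=7]; closed=[(2,2), (2,3), (2,4)]

step 1: expand (2,4) (f=7, h=5) → closed; open now [(1,2) g=1 f=9, (1,3) g=2 f=9, (2,1) g=1 f=9, (3,2) g=1 f=7, (3,3) g=2 f=7, (3,4) g=3 f=7]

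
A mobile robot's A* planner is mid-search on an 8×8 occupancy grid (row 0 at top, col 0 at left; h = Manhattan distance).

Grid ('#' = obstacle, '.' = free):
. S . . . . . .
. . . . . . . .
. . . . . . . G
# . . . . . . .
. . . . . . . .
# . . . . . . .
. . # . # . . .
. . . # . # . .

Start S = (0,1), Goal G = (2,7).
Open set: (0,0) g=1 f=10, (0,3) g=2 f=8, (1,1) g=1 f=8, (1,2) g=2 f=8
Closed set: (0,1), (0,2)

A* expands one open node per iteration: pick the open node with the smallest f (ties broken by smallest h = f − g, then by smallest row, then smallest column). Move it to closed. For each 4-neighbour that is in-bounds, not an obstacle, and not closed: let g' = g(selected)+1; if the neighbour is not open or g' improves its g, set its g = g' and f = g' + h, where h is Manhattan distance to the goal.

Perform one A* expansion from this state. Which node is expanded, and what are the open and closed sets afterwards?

step 1: expand (0,3) (f=8, h=6) → closed; open now [(0,0) g=1 f=10, (0,4) g=3 f=8, (1,1) g=1 f=8, (1,2) g=2 f=8, (1,3) g=3 f=8]

expanded=(0,3); open=[(0,0) g=1 f=10, (0,4) g=3 f=8, (1,1) g=1 f=8, (1,2) g=2 f=8, (1,3) g=3 f=8]; closed=[(0,1), (0,2), (0,3)]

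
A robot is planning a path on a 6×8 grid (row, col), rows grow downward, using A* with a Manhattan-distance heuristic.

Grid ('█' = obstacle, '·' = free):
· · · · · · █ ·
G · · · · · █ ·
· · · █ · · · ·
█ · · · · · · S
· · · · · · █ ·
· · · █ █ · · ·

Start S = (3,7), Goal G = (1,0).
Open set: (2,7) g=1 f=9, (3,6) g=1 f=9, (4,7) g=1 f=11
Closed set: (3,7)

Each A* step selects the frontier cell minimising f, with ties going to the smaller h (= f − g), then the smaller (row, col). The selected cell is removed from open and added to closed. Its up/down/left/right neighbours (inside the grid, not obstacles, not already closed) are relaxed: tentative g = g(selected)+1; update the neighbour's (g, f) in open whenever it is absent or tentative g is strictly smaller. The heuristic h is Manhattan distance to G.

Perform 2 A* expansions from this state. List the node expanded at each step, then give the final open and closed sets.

order=[(2,7) → (1,7)]; open=[(0,7) g=3 f=11, (2,6) g=2 f=9, (3,6) g=1 f=9, (4,7) g=1 f=11]; closed=[(1,7), (2,7), (3,7)]

step 1: expand (2,7) (f=9, h=8) → closed; open now [(1,7) g=2 f=9, (2,6) g=2 f=9, (3,6) g=1 f=9, (4,7) g=1 f=11]
step 2: expand (1,7) (f=9, h=7) → closed; open now [(0,7) g=3 f=11, (2,6) g=2 f=9, (3,6) g=1 f=9, (4,7) g=1 f=11]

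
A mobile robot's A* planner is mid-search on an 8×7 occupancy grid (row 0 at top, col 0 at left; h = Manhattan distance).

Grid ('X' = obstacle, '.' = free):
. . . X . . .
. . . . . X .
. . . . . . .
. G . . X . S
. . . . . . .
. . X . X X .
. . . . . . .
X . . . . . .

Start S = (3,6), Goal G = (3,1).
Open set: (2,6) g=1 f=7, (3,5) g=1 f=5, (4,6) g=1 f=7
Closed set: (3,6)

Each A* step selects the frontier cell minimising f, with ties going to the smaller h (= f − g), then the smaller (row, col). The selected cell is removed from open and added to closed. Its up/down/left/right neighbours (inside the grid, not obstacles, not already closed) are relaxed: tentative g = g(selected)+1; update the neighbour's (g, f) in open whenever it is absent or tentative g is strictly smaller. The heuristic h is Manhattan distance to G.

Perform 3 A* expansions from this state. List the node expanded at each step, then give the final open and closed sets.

step 1: expand (3,5) (f=5, h=4) → closed; open now [(2,5) g=2 f=7, (2,6) g=1 f=7, (4,5) g=2 f=7, (4,6) g=1 f=7]
step 2: expand (2,5) (f=7, h=5) → closed; open now [(2,4) g=3 f=7, (2,6) g=1 f=7, (4,5) g=2 f=7, (4,6) g=1 f=7]
step 3: expand (2,4) (f=7, h=4) → closed; open now [(1,4) g=4 f=9, (2,3) g=4 f=7, (2,6) g=1 f=7, (4,5) g=2 f=7, (4,6) g=1 f=7]

order=[(3,5) → (2,5) → (2,4)]; open=[(1,4) g=4 f=9, (2,3) g=4 f=7, (2,6) g=1 f=7, (4,5) g=2 f=7, (4,6) g=1 f=7]; closed=[(2,4), (2,5), (3,5), (3,6)]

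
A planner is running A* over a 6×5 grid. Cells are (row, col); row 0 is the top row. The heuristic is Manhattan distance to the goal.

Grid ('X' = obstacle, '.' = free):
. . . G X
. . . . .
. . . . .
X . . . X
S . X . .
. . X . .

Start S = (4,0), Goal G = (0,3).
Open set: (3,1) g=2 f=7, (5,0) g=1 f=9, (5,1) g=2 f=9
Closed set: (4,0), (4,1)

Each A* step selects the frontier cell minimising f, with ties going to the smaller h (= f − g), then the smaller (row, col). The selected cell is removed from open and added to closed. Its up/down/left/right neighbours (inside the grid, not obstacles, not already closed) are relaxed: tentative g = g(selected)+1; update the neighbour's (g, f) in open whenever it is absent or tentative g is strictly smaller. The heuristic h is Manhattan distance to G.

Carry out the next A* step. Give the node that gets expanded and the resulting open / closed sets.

expanded=(3,1); open=[(2,1) g=3 f=7, (3,2) g=3 f=7, (5,0) g=1 f=9, (5,1) g=2 f=9]; closed=[(3,1), (4,0), (4,1)]

step 1: expand (3,1) (f=7, h=5) → closed; open now [(2,1) g=3 f=7, (3,2) g=3 f=7, (5,0) g=1 f=9, (5,1) g=2 f=9]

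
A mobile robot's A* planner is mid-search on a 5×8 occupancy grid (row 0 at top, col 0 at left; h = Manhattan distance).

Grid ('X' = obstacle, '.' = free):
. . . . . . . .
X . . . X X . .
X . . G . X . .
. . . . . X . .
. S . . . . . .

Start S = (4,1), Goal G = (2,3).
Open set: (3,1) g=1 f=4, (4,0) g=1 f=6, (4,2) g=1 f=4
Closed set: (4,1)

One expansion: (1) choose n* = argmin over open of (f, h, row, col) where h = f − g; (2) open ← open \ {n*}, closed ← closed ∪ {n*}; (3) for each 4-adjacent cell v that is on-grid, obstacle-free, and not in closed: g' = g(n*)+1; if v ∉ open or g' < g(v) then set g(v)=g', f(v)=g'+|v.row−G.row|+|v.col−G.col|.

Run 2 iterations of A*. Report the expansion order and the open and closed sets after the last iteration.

order=[(3,1) → (2,1)]; open=[(1,1) g=3 f=6, (2,2) g=3 f=4, (3,0) g=2 f=6, (3,2) g=2 f=4, (4,0) g=1 f=6, (4,2) g=1 f=4]; closed=[(2,1), (3,1), (4,1)]

step 1: expand (3,1) (f=4, h=3) → closed; open now [(2,1) g=2 f=4, (3,0) g=2 f=6, (3,2) g=2 f=4, (4,0) g=1 f=6, (4,2) g=1 f=4]
step 2: expand (2,1) (f=4, h=2) → closed; open now [(1,1) g=3 f=6, (2,2) g=3 f=4, (3,0) g=2 f=6, (3,2) g=2 f=4, (4,0) g=1 f=6, (4,2) g=1 f=4]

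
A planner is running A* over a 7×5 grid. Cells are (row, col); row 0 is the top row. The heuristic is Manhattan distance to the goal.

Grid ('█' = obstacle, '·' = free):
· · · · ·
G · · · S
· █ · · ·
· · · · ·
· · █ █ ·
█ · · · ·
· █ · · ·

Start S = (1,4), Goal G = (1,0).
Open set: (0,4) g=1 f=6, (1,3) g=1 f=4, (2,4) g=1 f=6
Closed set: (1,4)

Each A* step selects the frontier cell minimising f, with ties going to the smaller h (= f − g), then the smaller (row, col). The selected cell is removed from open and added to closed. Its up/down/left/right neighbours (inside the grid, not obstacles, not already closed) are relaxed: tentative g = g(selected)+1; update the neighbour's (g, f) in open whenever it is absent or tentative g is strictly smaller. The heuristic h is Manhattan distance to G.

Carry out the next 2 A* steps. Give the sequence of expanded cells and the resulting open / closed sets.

order=[(1,3) → (1,2)]; open=[(0,2) g=3 f=6, (0,3) g=2 f=6, (0,4) g=1 f=6, (1,1) g=3 f=4, (2,2) g=3 f=6, (2,3) g=2 f=6, (2,4) g=1 f=6]; closed=[(1,2), (1,3), (1,4)]

step 1: expand (1,3) (f=4, h=3) → closed; open now [(0,3) g=2 f=6, (0,4) g=1 f=6, (1,2) g=2 f=4, (2,3) g=2 f=6, (2,4) g=1 f=6]
step 2: expand (1,2) (f=4, h=2) → closed; open now [(0,2) g=3 f=6, (0,3) g=2 f=6, (0,4) g=1 f=6, (1,1) g=3 f=4, (2,2) g=3 f=6, (2,3) g=2 f=6, (2,4) g=1 f=6]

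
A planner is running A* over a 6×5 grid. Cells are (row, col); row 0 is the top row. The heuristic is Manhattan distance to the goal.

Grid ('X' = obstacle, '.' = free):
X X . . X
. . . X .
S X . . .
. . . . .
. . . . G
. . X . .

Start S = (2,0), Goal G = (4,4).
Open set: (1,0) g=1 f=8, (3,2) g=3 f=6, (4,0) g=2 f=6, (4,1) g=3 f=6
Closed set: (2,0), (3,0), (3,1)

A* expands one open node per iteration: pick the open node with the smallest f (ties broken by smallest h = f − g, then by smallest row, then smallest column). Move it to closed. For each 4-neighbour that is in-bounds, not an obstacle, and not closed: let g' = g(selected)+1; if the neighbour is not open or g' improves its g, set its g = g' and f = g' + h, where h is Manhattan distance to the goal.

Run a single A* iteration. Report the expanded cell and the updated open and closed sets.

step 1: expand (3,2) (f=6, h=3) → closed; open now [(1,0) g=1 f=8, (2,2) g=4 f=8, (3,3) g=4 f=6, (4,0) g=2 f=6, (4,1) g=3 f=6, (4,2) g=4 f=6]

expanded=(3,2); open=[(1,0) g=1 f=8, (2,2) g=4 f=8, (3,3) g=4 f=6, (4,0) g=2 f=6, (4,1) g=3 f=6, (4,2) g=4 f=6]; closed=[(2,0), (3,0), (3,1), (3,2)]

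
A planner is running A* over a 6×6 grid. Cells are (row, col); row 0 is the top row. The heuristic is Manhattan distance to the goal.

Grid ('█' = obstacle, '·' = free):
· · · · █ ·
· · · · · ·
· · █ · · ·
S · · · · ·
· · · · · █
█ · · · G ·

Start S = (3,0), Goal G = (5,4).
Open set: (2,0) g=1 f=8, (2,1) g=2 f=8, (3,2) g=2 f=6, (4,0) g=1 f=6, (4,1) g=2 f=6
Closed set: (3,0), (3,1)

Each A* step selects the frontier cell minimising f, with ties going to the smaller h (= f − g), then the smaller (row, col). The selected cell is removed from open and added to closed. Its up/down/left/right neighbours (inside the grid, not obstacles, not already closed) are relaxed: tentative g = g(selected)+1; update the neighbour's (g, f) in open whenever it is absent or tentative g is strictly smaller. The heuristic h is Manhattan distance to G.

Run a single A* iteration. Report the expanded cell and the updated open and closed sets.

step 1: expand (3,2) (f=6, h=4) → closed; open now [(2,0) g=1 f=8, (2,1) g=2 f=8, (3,3) g=3 f=6, (4,0) g=1 f=6, (4,1) g=2 f=6, (4,2) g=3 f=6]

expanded=(3,2); open=[(2,0) g=1 f=8, (2,1) g=2 f=8, (3,3) g=3 f=6, (4,0) g=1 f=6, (4,1) g=2 f=6, (4,2) g=3 f=6]; closed=[(3,0), (3,1), (3,2)]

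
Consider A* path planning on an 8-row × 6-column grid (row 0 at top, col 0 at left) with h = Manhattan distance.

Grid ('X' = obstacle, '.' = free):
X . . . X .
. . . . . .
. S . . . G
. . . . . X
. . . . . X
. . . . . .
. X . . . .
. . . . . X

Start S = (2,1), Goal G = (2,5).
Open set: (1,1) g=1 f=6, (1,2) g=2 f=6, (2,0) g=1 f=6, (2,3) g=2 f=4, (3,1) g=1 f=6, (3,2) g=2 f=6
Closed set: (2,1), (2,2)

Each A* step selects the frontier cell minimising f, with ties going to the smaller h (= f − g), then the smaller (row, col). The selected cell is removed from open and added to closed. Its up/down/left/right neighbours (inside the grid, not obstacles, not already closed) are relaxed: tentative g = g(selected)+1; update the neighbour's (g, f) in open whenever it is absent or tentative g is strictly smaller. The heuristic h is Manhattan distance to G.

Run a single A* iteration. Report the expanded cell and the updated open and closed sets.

expanded=(2,3); open=[(1,1) g=1 f=6, (1,2) g=2 f=6, (1,3) g=3 f=6, (2,0) g=1 f=6, (2,4) g=3 f=4, (3,1) g=1 f=6, (3,2) g=2 f=6, (3,3) g=3 f=6]; closed=[(2,1), (2,2), (2,3)]

step 1: expand (2,3) (f=4, h=2) → closed; open now [(1,1) g=1 f=6, (1,2) g=2 f=6, (1,3) g=3 f=6, (2,0) g=1 f=6, (2,4) g=3 f=4, (3,1) g=1 f=6, (3,2) g=2 f=6, (3,3) g=3 f=6]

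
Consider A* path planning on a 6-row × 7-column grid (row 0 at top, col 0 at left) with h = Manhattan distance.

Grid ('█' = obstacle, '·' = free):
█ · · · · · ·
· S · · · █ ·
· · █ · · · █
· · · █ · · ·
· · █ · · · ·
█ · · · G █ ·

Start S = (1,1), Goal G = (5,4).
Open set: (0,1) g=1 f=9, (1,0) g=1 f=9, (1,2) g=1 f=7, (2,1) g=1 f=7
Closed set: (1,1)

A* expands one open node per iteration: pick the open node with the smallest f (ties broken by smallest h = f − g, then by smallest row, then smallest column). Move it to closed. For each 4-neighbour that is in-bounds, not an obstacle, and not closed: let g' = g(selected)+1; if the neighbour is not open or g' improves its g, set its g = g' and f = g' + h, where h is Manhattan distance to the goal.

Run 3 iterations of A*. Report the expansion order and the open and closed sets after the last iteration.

order=[(1,2) → (1,3) → (1,4)]; open=[(0,1) g=1 f=9, (0,2) g=2 f=9, (0,3) g=3 f=9, (0,4) g=4 f=9, (1,0) g=1 f=9, (2,1) g=1 f=7, (2,3) g=3 f=7, (2,4) g=4 f=7]; closed=[(1,1), (1,2), (1,3), (1,4)]

step 1: expand (1,2) (f=7, h=6) → closed; open now [(0,1) g=1 f=9, (0,2) g=2 f=9, (1,0) g=1 f=9, (1,3) g=2 f=7, (2,1) g=1 f=7]
step 2: expand (1,3) (f=7, h=5) → closed; open now [(0,1) g=1 f=9, (0,2) g=2 f=9, (0,3) g=3 f=9, (1,0) g=1 f=9, (1,4) g=3 f=7, (2,1) g=1 f=7, (2,3) g=3 f=7]
step 3: expand (1,4) (f=7, h=4) → closed; open now [(0,1) g=1 f=9, (0,2) g=2 f=9, (0,3) g=3 f=9, (0,4) g=4 f=9, (1,0) g=1 f=9, (2,1) g=1 f=7, (2,3) g=3 f=7, (2,4) g=4 f=7]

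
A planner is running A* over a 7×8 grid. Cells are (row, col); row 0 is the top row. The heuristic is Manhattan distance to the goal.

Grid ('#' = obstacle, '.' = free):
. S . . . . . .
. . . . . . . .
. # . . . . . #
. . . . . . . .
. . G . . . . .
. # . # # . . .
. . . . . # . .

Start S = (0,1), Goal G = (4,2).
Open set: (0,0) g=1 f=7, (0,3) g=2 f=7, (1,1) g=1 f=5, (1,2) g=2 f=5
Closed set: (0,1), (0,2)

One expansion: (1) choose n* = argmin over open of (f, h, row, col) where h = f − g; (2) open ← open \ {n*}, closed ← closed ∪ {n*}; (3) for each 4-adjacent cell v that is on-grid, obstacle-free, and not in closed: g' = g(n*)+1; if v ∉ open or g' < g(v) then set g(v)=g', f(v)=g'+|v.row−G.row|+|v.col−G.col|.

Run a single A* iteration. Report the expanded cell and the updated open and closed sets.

expanded=(1,2); open=[(0,0) g=1 f=7, (0,3) g=2 f=7, (1,1) g=1 f=5, (1,3) g=3 f=7, (2,2) g=3 f=5]; closed=[(0,1), (0,2), (1,2)]

step 1: expand (1,2) (f=5, h=3) → closed; open now [(0,0) g=1 f=7, (0,3) g=2 f=7, (1,1) g=1 f=5, (1,3) g=3 f=7, (2,2) g=3 f=5]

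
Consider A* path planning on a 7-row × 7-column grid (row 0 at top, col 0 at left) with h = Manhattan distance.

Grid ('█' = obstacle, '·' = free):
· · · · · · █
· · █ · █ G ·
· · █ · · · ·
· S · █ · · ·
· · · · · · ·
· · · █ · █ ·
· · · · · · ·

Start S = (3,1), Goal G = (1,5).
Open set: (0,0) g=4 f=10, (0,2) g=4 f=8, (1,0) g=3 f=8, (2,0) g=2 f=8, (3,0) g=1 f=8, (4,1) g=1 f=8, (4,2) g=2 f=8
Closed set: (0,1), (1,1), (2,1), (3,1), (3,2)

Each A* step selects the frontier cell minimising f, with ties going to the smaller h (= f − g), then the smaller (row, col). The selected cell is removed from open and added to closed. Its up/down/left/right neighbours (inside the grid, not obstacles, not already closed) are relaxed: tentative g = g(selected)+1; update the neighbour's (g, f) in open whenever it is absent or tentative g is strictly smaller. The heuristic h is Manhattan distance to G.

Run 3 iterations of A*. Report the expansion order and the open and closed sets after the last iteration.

order=[(0,2) → (0,3) → (0,4)]; open=[(0,0) g=4 f=10, (0,5) g=7 f=8, (1,0) g=3 f=8, (1,3) g=6 f=8, (2,0) g=2 f=8, (3,0) g=1 f=8, (4,1) g=1 f=8, (4,2) g=2 f=8]; closed=[(0,1), (0,2), (0,3), (0,4), (1,1), (2,1), (3,1), (3,2)]

step 1: expand (0,2) (f=8, h=4) → closed; open now [(0,0) g=4 f=10, (0,3) g=5 f=8, (1,0) g=3 f=8, (2,0) g=2 f=8, (3,0) g=1 f=8, (4,1) g=1 f=8, (4,2) g=2 f=8]
step 2: expand (0,3) (f=8, h=3) → closed; open now [(0,0) g=4 f=10, (0,4) g=6 f=8, (1,0) g=3 f=8, (1,3) g=6 f=8, (2,0) g=2 f=8, (3,0) g=1 f=8, (4,1) g=1 f=8, (4,2) g=2 f=8]
step 3: expand (0,4) (f=8, h=2) → closed; open now [(0,0) g=4 f=10, (0,5) g=7 f=8, (1,0) g=3 f=8, (1,3) g=6 f=8, (2,0) g=2 f=8, (3,0) g=1 f=8, (4,1) g=1 f=8, (4,2) g=2 f=8]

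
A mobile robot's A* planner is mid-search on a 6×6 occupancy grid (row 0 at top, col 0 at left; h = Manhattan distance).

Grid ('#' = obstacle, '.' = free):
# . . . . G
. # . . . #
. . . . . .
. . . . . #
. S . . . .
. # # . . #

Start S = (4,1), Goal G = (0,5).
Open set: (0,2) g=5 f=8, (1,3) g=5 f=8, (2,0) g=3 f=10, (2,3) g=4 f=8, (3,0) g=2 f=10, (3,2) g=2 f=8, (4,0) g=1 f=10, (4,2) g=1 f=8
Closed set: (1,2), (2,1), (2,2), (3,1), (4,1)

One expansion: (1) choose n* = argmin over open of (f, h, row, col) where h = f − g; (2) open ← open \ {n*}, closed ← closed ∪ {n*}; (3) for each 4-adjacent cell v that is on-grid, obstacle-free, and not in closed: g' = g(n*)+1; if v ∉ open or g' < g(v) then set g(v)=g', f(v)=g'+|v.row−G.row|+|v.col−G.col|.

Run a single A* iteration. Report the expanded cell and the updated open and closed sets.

step 1: expand (0,2) (f=8, h=3) → closed; open now [(0,1) g=6 f=10, (0,3) g=6 f=8, (1,3) g=5 f=8, (2,0) g=3 f=10, (2,3) g=4 f=8, (3,0) g=2 f=10, (3,2) g=2 f=8, (4,0) g=1 f=10, (4,2) g=1 f=8]

expanded=(0,2); open=[(0,1) g=6 f=10, (0,3) g=6 f=8, (1,3) g=5 f=8, (2,0) g=3 f=10, (2,3) g=4 f=8, (3,0) g=2 f=10, (3,2) g=2 f=8, (4,0) g=1 f=10, (4,2) g=1 f=8]; closed=[(0,2), (1,2), (2,1), (2,2), (3,1), (4,1)]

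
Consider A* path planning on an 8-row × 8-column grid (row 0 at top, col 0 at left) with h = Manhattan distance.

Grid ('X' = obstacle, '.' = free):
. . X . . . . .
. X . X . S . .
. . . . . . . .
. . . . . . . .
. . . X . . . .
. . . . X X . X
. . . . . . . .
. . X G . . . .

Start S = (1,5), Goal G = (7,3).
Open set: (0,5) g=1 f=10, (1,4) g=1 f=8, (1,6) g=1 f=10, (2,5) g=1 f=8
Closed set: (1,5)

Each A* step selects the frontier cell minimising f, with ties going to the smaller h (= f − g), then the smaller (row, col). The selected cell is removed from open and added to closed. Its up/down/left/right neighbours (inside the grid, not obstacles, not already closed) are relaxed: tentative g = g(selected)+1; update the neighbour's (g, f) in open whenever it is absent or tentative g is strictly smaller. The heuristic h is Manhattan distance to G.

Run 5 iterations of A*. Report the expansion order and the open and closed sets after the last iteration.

step 1: expand (1,4) (f=8, h=7) → closed; open now [(0,4) g=2 f=10, (0,5) g=1 f=10, (1,6) g=1 f=10, (2,4) g=2 f=8, (2,5) g=1 f=8]
step 2: expand (2,4) (f=8, h=6) → closed; open now [(0,4) g=2 f=10, (0,5) g=1 f=10, (1,6) g=1 f=10, (2,3) g=3 f=8, (2,5) g=1 f=8, (3,4) g=3 f=8]
step 3: expand (2,3) (f=8, h=5) → closed; open now [(0,4) g=2 f=10, (0,5) g=1 f=10, (1,6) g=1 f=10, (2,2) g=4 f=10, (2,5) g=1 f=8, (3,3) g=4 f=8, (3,4) g=3 f=8]
step 4: expand (3,3) (f=8, h=4) → closed; open now [(0,4) g=2 f=10, (0,5) g=1 f=10, (1,6) g=1 f=10, (2,2) g=4 f=10, (2,5) g=1 f=8, (3,2) g=5 f=10, (3,4) g=3 f=8]
step 5: expand (3,4) (f=8, h=5) → closed; open now [(0,4) g=2 f=10, (0,5) g=1 f=10, (1,6) g=1 f=10, (2,2) g=4 f=10, (2,5) g=1 f=8, (3,2) g=5 f=10, (3,5) g=4 f=10, (4,4) g=4 f=8]

order=[(1,4) → (2,4) → (2,3) → (3,3) → (3,4)]; open=[(0,4) g=2 f=10, (0,5) g=1 f=10, (1,6) g=1 f=10, (2,2) g=4 f=10, (2,5) g=1 f=8, (3,2) g=5 f=10, (3,5) g=4 f=10, (4,4) g=4 f=8]; closed=[(1,4), (1,5), (2,3), (2,4), (3,3), (3,4)]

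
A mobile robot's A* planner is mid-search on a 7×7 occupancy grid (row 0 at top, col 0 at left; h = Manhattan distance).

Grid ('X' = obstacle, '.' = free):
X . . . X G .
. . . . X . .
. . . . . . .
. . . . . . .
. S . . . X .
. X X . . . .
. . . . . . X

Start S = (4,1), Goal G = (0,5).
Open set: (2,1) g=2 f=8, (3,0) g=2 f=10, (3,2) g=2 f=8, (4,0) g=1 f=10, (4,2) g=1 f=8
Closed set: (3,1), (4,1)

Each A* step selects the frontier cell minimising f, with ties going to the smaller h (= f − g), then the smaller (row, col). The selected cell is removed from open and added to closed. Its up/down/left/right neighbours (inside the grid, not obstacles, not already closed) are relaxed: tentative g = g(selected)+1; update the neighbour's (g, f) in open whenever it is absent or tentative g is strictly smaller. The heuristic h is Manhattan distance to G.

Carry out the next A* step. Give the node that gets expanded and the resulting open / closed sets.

expanded=(2,1); open=[(1,1) g=3 f=8, (2,0) g=3 f=10, (2,2) g=3 f=8, (3,0) g=2 f=10, (3,2) g=2 f=8, (4,0) g=1 f=10, (4,2) g=1 f=8]; closed=[(2,1), (3,1), (4,1)]

step 1: expand (2,1) (f=8, h=6) → closed; open now [(1,1) g=3 f=8, (2,0) g=3 f=10, (2,2) g=3 f=8, (3,0) g=2 f=10, (3,2) g=2 f=8, (4,0) g=1 f=10, (4,2) g=1 f=8]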